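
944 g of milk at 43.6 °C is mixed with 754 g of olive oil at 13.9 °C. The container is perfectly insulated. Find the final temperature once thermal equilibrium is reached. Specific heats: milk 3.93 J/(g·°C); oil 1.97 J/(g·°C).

T_f ≈ 35.1 °C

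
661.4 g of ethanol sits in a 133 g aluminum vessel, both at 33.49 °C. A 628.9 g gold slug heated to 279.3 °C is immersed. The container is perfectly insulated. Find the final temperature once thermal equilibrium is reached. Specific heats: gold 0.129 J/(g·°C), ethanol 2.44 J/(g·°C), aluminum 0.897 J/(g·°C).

T_f ≈ 44.5 °C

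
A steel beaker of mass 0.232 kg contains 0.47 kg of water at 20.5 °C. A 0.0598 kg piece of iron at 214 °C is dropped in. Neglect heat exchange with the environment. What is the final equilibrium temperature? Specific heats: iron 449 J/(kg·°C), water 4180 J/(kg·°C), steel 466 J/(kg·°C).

T_f ≈ 23.0 °C

T_f is the heat-capacity-weighted average of the initial temperatures:
T_f = (26.85×214 + 1964.6×20.5 + 108.11×20.5) / (26.85 + 1964.6 + 108.11)
    = 48237 / 2099.6 ≈ 22.97 °C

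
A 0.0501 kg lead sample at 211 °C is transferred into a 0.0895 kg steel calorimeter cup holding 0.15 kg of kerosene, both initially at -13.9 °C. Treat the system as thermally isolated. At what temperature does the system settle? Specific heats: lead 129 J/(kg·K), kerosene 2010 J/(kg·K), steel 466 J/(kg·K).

Heat gained plus heat lost sum to zero:
0.0501·129·(T − 211) + 0.15·2010·(T − (-13.9)) + 0.0895·466·(T − (-13.9)) = 0
6.463(T − 211) + 301.5(T − (-13.9)) + 41.71(T − (-13.9)) = 0
349.67 T = -3406.9
T ≈ -9.74 °C

T_f ≈ -9.7 °C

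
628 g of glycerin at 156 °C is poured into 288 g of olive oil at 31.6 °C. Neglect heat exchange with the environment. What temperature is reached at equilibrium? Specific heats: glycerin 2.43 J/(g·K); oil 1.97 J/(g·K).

T_f ≈ 122.3 °C

Energy conservation, ΣQ = 0:
628*2.43*(T − 156) + 288*1.97*(T − 31.6) = 0
1526(T − 156) + 567.36(T − 31.6) = 0
2093.4 T = 255991
T = 255991/2093.4 ≈ 122.28 °C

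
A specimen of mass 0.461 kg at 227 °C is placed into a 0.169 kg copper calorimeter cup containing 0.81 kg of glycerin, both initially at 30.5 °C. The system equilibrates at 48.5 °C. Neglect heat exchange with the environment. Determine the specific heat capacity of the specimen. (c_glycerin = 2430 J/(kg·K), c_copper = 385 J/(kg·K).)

c ≈ 445 J/(kg·K)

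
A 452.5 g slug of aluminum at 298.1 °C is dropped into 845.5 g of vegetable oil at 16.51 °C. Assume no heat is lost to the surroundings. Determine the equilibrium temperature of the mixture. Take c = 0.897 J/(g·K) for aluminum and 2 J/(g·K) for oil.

T_f ≈ 71.0 °C

T_f = Σ m_i c_i T_i / Σ m_i c_i:
T_f = (405.89×298.1 + 1691×16.51) / (405.89 + 1691)
    = 148915 / 2096.9 ≈ 71.02 °C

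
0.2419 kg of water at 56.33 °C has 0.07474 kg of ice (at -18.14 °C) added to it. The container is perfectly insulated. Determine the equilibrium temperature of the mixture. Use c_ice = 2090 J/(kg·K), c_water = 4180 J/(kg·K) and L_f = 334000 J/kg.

Taking heat into each body as positive, Σ m c ΔT = 0:
warm ice to 0 °C: 0.07474×2090×(0 − (-18.14)) = 2833.6
  latent heat to melt: 0.07474×334000 = 24963
  warm the meltwater: 312.41 T
  water: 1011.1(T − 56.33)
1323.6 T = 56958 − 27797 = 29161
T ≈ 22.03 °C. Since T > 0 °C, the all-ice-melts assumption holds.

T_f ≈ 22.0 °C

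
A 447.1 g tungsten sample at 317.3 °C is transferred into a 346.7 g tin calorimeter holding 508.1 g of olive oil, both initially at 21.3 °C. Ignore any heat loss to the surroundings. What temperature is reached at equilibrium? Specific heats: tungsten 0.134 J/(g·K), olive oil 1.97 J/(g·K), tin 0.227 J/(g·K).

T_f is the heat-capacity-weighted average of the initial temperatures:
T_f = (59.91*317.3 + 1001*21.3 + 78.7*21.3) / (59.91 + 1001 + 78.7)
    = 42007 / 1139.6 ≈ 36.86 °C

T_f ≈ 36.9 °C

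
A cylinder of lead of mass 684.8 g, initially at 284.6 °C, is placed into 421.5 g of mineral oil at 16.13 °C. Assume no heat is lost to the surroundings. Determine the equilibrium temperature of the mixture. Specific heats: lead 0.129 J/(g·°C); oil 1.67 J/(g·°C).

Conservation of energy gives ΣQ = 0:
684.8×0.129×(T − 284.6) + 421.5×1.67×(T − 16.13) = 0
88.34(T − 284.6) + 703.9(T − 16.13) = 0
792.24 T = 36495
T = 36495 / 792.24 = 46.1 °C

T_f ≈ 46.1 °C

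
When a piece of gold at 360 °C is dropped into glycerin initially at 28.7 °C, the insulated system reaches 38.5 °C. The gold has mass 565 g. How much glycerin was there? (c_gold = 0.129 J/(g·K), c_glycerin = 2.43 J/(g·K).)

m ≈ 984 g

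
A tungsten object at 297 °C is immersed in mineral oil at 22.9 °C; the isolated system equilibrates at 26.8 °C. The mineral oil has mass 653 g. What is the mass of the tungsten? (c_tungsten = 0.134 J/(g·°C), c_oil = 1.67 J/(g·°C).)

m ≈ 117 g

Heat lost by the tungsten = heat gained by the oil:
m×0.134×(297 − 26.8) = 653×1.67×(26.8 − 22.9)
36.21 m = 4253  ⇒  m ≈ 117.5 g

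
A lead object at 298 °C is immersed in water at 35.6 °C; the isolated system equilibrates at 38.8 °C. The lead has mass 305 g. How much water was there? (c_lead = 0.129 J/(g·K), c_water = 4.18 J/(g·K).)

m ≈ 762 g

Let T be the final temperature. ΣQ_i = 0:
305·0.129·(38.8 − 298) + m·4.18·(38.8 − 35.6) = 0
13.38 m = 10198
m = 10198/13.38 ≈ 762.4 g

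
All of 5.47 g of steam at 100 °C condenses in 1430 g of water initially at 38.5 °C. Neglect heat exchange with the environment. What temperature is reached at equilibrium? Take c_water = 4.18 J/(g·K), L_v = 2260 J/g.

T_f ≈ 40.8 °C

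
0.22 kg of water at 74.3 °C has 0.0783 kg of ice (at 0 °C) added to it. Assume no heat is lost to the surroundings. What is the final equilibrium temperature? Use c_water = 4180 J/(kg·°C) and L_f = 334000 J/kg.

Heat gained plus heat lost sum to zero:
fusion: m_ice L_f = 0.0783·334000 = 26152; warm the meltwater: 327.29 T; water: 919.6(T − 74.3)
1246.9 T = 68326 − 26152 = 42174
T ≈ 33.82 °C. Since T > 0 °C, the all-ice-melts assumption holds.

T_f ≈ 33.8 °C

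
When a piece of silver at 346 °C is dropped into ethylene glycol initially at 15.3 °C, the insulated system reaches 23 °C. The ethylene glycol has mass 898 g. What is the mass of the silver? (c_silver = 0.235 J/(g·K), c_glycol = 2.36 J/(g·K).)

m ≈ 215 g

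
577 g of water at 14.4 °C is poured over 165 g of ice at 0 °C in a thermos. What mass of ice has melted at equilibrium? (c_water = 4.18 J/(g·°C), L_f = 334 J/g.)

m_melted ≈ 104 g

Water can give up m c ΔT = 577·4.18·14.4 = 34731 J before reaching 0 °C.
Fully melting the ice requires m_ice L_f = 165·334 = 55110 J.
Since 34731 < 55110 J, not all the ice melts; equilibrium is at 0 °C.
m_melted·334 = 34731  ⇒  m_melted ≈ 104 g.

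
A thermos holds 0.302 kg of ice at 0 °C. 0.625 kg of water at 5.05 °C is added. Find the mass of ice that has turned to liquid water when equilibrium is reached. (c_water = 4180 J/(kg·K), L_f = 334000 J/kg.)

Water can give up m c ΔT = 0.625×4180×5.05 = 13193 J before reaching 0 °C.
Melting all 0.302 kg of ice would need 0.302×334000 = 100868 J.
13193 J < 100868 J, so only part of the ice melts and the system sits at 0 °C.
Mass melted = 13193/334000 ≈ 0.0395 kg.

m_melted ≈ 0.0395 kg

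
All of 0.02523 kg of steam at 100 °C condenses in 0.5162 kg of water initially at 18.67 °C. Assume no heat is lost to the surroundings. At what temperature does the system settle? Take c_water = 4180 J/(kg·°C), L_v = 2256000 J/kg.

T_f ≈ 47.6 °C

Sum of m c ΔT and latent-heat terms is zero:
latent heat released on condensation: 0.02523·2256000 = 56919
  condensate cools 100→T: 0.02523·4180·(T − 100) = 105.46(T − 100)
  original water: 2157.7(T − 18.67)
2263.2 T = 56919 + 10546 + 40285 = 107750
T ≈ 47.61 °C — below 100 °C, confirming all the steam condensed.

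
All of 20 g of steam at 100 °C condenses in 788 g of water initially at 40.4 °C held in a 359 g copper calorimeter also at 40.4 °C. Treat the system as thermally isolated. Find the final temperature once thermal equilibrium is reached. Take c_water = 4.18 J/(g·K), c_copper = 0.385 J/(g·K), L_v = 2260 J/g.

Energy conservation, ΣQ = 0:
steam→water at 100 °C releases m L_v = 20·2260 = 45200; condensate cools 100→T: 20·4.18·(T − 100) = 83.6(T − 100); original water: 3293.8(T − 40.4); cup: 138.22(T − 40.4)
3515.7 T = 45200 + 8360 + 138655 = 192215
T ≈ 54.67 °C (< 100 °C, so full condensation is consistent).

T_f ≈ 54.7 °C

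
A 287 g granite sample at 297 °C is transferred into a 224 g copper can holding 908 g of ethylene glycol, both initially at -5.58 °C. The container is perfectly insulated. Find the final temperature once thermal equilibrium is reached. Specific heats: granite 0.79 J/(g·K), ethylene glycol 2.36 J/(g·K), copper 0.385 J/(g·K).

T_f ≈ 22.4 °C

T_f is the heat-capacity-weighted average of the initial temperatures:
T_f = (226.73×297 + 2142.9×(-5.58) + 86.24×(-5.58)) / (226.73 + 2142.9 + 86.24)
    = 54900 / 2455.9 ≈ 22.35 °C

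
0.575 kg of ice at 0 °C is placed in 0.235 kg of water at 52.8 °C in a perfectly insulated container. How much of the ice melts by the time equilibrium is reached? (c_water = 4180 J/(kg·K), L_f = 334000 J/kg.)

m_melted ≈ 0.155 kg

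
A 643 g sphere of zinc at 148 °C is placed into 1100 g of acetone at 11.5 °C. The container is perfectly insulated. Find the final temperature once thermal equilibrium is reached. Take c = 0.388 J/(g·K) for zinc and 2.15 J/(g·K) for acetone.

T_f ≈ 24.5 °C

Heat gained plus heat lost sum to zero:
643×0.388×(T − 148) + 1100×2.15×(T − 11.5) = 0
249.48(T − 148) + 2365(T − 11.5) = 0
2614.5 T = 64121
T = 64121 / 2614.5 = 24.5 °C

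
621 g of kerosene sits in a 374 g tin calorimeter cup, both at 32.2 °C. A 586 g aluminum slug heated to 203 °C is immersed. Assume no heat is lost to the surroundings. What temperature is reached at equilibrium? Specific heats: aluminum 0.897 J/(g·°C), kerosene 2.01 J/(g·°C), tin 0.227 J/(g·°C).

Heat gained plus heat lost sum to zero:
586*0.897*(T − 203) + 621*2.01*(T − 32.2) + 374*0.227*(T − 32.2) = 0
1858.7 T = 149631
T ≈ 80.50 °C

T_f ≈ 80.5 °C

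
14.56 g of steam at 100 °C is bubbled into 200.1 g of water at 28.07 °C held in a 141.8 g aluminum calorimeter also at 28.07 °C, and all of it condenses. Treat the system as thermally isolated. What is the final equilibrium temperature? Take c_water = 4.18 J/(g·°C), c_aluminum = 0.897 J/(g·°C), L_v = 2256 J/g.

T_f ≈ 64.4 °C

Conservation of energy gives ΣQ = 0:
condense steam: −14.56·2256 = −32847; condensed water 100 °C→T: 60.86(T − 100); water warms: 200.1·4.18·(T − 28.07) = 836.42(T − 28.07); cup: 127.19(T − 28.07)
1024.5 T = 32847 + 6086.1 + 27049 = 65982
T ≈ 64.41 °C — below 100 °C, confirming all the steam condensed.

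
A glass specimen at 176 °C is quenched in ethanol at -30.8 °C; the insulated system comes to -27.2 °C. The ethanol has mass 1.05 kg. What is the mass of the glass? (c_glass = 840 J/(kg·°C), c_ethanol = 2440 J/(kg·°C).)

m ≈ 0.054 kg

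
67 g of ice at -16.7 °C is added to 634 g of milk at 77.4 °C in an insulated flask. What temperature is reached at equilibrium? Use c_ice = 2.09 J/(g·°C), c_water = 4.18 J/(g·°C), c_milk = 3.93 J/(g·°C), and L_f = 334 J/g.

T_f ≈ 60.7 °C

Energy balance with sensible and latent terms:
ice -16.7→0 °C: 67×2.09×16.7 = 2338.5; melt ice: 67×334 = 22378; meltwater 0→T: 67×4.18×T = 280.06 T; milk cools: 634×3.93×(T − 77.4) = 2491.6(T − 77.4)
2771.7 T = 192851 − 24717 = 168135
T ≈ 60.66 °C (positive, so assuming full melt was valid).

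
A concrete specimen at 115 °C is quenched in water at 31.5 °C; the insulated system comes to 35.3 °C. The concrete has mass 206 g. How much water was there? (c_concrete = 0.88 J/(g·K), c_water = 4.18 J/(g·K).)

Conservation of energy gives ΣQ = 0:
206·0.88·(35.3 − 115) + m·4.18·(35.3 − 31.5) = 0
15.88 m = 14448
m = 14448/15.88 ≈ 909.6 g

m ≈ 910 g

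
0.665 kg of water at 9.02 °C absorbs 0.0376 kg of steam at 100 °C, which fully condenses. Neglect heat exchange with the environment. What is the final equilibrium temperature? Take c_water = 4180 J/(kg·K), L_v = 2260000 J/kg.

T_f ≈ 42.8 °C

Let T be the final temperature. ΣQ_i = 0:
steam→water at 100 °C releases m L_v = 0.0376×2260000 = 84976
  condensed water 100 °C→T: 157.17(T − 100)
  original water: 2779.7(T − 9.02)
2936.9 T = 84976 + 15717 + 25073 = 125766
T ≈ 42.82 °C, under the boiling point, so the assumption holds.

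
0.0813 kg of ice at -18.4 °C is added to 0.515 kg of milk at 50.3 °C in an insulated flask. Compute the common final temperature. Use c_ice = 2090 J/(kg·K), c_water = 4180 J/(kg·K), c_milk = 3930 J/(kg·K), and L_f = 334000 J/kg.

Taking heat into each body as positive, Σ m c ΔT = 0:
ice -18.4→0 °C: 0.0813×2090×18.4 = 3126.5
  melt ice: 0.0813×334000 = 27154
  meltwater 0→T: 0.0813×4180×T = 339.83 T
  milk: 2024(T − 50.3)
2363.8 T = 101805 − 30281 = 71524
T ≈ 30.26 °C — above 0 °C, consistent with complete melting.

T_f ≈ 30.3 °C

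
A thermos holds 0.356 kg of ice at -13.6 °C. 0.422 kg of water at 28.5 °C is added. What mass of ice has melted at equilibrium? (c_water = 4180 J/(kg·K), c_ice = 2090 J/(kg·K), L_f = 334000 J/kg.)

Water can give up m c ΔT = 0.422×4180×28.5 = 50273 J before reaching 0 °C.
Of that, 0.356×2090×13.6 = 10119 J goes to bring the ice to 0 °C, leaving 40154 J.
Melting all 0.356 kg of ice would need 0.356×334000 = 118904 J.
Since 40154 < 118904 J, not all the ice melts; equilibrium is at 0 °C.
Mass melted = 40154/334000 ≈ 0.1202 kg.

m_melted ≈ 0.12 kg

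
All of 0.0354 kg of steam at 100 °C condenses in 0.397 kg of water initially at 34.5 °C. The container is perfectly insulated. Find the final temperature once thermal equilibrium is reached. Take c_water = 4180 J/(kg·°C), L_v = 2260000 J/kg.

T_f ≈ 84.1 °C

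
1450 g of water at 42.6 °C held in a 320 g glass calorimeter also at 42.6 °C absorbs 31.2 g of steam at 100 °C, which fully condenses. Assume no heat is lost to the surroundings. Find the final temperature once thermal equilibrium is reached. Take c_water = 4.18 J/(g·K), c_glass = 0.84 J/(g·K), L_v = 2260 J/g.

T_f ≈ 54.7 °C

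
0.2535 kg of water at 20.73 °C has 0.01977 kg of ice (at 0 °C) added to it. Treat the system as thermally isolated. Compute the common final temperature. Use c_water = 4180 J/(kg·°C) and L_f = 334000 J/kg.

Energy balance with sensible and latent terms:
melt ice: 0.01977×334000 = 6603.2
  meltwater 0→T: 0.01977×4180×T = 82.64 T
  water: 1059.6(T − 20.73)
1142.3 T = 21966 − 6603.2 = 15363
T ≈ 13.45 °C. Since T > 0 °C, the all-ice-melts assumption holds.

T_f ≈ 13.4 °C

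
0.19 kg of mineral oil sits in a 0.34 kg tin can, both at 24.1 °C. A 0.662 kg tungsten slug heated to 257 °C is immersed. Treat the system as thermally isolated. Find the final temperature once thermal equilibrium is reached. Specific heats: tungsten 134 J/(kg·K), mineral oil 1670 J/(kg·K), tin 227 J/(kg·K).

T_f ≈ 66.9 °C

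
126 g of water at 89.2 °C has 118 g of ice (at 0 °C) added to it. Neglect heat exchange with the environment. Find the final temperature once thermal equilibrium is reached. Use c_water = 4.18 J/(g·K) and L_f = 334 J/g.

T_f ≈ 7.4 °C

Let T be the final temperature. ΣQ_i = 0:
latent heat to melt: 118·334 = 39412
  warm the meltwater: 493.24 T
  water: 526.68(T − 89.2)
1019.9 T = 46980 − 39412 = 7567.9
T ≈ 7.42 °C. Since T > 0 °C, the all-ice-melts assumption holds.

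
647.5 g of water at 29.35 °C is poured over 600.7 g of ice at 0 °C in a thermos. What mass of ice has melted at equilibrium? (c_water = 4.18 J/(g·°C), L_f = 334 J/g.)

m_melted ≈ 238 g

Water can give up m c ΔT = 647.5×4.18×29.35 = 79437 J before reaching 0 °C.
To melt every bit of ice: 600.7×334 = 200634 J.
79437 J < 200634 J, so only part of the ice melts and the system sits at 0 °C.
m_melted×334 = 79437  ⇒  m_melted ≈ 237.8 g.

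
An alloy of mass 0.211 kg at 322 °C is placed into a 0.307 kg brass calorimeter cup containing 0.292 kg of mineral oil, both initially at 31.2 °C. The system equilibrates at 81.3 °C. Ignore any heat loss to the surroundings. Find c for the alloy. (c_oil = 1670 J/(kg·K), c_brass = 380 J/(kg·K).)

Let T be the final temperature. ΣQ_i = 0:
0.211·c·(81.3 − 322) + 0.292·1670·(81.3 − 31.2) + 0.307·380·(81.3 − 31.2) = 0
-50.79 c = -30275
c = -30275/-50.79 ≈ 596.1 J/(kg·K)

c ≈ 596 J/(kg·K)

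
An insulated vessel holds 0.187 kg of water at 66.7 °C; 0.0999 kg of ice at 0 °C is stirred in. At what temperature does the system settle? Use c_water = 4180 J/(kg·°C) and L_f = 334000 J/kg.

Energy balance with sensible and latent terms:
melt ice: 0.0999×334000 = 33367
  warm the meltwater: 417.58 T
  water: 781.66(T − 66.7)
1199.2 T = 52137 − 33367 = 18770
T ≈ 15.65 °C. Since T > 0 °C, the all-ice-melts assumption holds.

T_f ≈ 15.7 °C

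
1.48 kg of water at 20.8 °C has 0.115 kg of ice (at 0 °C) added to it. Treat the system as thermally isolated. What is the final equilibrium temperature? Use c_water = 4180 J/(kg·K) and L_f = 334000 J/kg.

T_f ≈ 13.5 °C

Net heat exchanged in the isolated system is zero:
fusion: m_ice L_f = 0.115×334000 = 38410
  meltwater 0→T: 0.115×4180×T = 480.7 T
  water: 6186.4(T − 20.8)
6667.1 T = 128677 − 38410 = 90267
T ≈ 13.54 °C — above 0 °C, consistent with complete melting.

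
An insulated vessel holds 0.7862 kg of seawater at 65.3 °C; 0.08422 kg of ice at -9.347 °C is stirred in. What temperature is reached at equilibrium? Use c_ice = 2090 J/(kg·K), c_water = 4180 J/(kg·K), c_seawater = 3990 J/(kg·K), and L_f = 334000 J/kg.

T_f ≈ 50.2 °C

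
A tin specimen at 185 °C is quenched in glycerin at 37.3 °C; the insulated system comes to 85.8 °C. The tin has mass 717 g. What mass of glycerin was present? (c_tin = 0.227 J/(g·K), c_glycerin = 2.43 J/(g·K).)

m ≈ 137 g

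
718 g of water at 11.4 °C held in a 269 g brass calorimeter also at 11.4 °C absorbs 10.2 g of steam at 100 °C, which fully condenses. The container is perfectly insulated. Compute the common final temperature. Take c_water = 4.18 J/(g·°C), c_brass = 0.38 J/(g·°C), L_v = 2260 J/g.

T_f ≈ 19.9 °C

Setting the total heat transfer to zero:
condense steam: −10.2·2260 = −23052
  condensate cools 100→T: 10.2·4.18·(T − 100) = 42.64(T − 100)
  original water: 3001.2(T − 11.4)
  brass cup: 269·0.38·(T − 11.4) = 102.22(T − 11.4)
3146.1 T = 23052 + 4263.6 + 35379 = 62695
T ≈ 19.93 °C — below 100 °C, confirming all the steam condensed.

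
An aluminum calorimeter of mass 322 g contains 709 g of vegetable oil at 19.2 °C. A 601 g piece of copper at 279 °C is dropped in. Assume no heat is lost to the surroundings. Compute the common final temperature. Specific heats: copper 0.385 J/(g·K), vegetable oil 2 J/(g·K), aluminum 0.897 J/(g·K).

T_f ≈ 50.2 °C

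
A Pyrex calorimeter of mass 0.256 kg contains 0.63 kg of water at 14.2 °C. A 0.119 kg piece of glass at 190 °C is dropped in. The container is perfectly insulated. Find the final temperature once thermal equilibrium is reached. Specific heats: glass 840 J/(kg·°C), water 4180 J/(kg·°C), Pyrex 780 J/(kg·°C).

Net heat exchanged in the isolated system is zero:
0.119*840*(T − 190) + 0.63*4180*(T − 14.2) + 0.256*780*(T − 14.2) = 0
99.96(T − 190) + 2633.4(T − 14.2) + 199.68(T − 14.2) = 0
(99.96 + 2633.4 + 199.68) T = 99.96*190 + 2633.4*14.2 + 199.68*14.2
T = 59222/2933 ≈ 20.19 °C

T_f ≈ 20.2 °C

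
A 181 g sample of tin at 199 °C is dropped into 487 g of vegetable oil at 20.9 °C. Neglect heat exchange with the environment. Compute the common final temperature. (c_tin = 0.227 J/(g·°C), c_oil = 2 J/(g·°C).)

Energy conservation, ΣQ = 0:
181×0.227×(T − 199) + 487×2×(T − 20.9) = 0
41.09(T − 199) + 974(T − 20.9) = 0
1015.1 T = 28533
T = 28533/1015.1 ≈ 28.11 °C

T_f ≈ 28.1 °C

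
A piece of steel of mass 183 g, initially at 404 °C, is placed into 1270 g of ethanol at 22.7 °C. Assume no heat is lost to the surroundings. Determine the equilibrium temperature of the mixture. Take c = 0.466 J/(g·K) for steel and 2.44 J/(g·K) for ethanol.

T_f ≈ 32.9 °C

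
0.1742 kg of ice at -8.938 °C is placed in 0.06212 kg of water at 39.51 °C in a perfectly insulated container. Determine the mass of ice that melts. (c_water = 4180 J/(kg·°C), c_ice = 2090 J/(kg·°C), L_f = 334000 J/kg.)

Water can give up m c ΔT = 0.06212×4180×39.51 = 10259 J before reaching 0 °C.
Warming the ice to 0 °C takes 0.1742×2090×8.938 = 3254.1 J, leaving 7005.1 J for melting.
Fully melting the ice requires m_ice L_f = 0.1742×334000 = 58183 J.
7005.1 J < 58183 J, so only part of the ice melts and the system sits at 0 °C.
Mass melted = 7005.1/334000 ≈ 0.02097 kg.

m_melted ≈ 0.021 kg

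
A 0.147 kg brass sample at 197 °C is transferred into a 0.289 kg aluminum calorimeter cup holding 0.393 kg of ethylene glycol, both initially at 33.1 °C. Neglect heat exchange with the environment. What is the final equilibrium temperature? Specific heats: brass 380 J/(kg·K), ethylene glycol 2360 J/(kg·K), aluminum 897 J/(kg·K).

T_f ≈ 40.5 °C

Setting the total heat transfer to zero:
0.147·380·(T − 197) + 0.393·2360·(T − 33.1) + 0.289·897·(T − 33.1) = 0
55.86(T − 197) + 927.48(T − 33.1) + 259.23(T − 33.1) = 0
1242.6 T = 50285
T = 50285/1242.6 ≈ 40.47 °C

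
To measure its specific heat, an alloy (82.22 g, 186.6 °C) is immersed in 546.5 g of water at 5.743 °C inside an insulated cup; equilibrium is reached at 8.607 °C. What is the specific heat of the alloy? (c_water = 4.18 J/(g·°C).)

c ≈ 0.447 J/(g·°C)

m_s c (T_s − T_f) = m_water c_water (T_f − T_0):
82.22×c×(186.6 − 8.607) = 546.5×4.18×(8.607 − 5.743)
14635 c = 6542.4  ⇒  c ≈ 0.4471 J/(g·°C)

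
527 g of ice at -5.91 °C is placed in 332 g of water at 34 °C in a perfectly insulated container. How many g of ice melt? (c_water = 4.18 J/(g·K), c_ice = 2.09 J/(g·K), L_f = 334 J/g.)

Cooling the water to 0 °C releases 332·4.18·34 = 47184 J.
Warming the ice to 0 °C takes 527·2.09·5.91 = 6509.5 J, leaving 40674 J for melting.
To melt every bit of ice: 527·334 = 176018 J.
That's not enough to melt it all — equilibrium is at 0 °C with ice remaining.
m_melt = 40674 / L_f = 121.8 g.

m_melted ≈ 122 g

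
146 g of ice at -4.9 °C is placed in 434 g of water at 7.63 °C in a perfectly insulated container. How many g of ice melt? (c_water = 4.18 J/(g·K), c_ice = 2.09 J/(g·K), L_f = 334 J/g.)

m_melted ≈ 37 g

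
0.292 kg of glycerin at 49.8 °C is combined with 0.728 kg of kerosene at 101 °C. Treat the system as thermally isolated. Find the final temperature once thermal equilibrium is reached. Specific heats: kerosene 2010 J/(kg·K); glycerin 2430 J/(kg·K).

Set heat shed by the hot body equal to heat absorbed by the cold body:
0.728·2010·(101 − T) = 0.292·2430·(T − 49.8)
1463.3(101 − T) = 709.56(T − 49.8)
2172.8 T = 183127  ⇒  T ≈ 84.28 °C

T_f ≈ 84.3 °C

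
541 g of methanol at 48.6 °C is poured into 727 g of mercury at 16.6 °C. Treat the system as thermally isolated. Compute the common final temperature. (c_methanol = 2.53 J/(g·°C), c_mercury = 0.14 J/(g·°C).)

T_f ≈ 46.4 °C

Set heat shed by the hot body equal to heat absorbed by the cold body:
541×2.53×(48.6 − T) = 727×0.14×(T − 16.6)
1368.7(48.6 − T) = 101.78(T − 16.6)
1470.5 T = 68210  ⇒  T ≈ 46.39 °C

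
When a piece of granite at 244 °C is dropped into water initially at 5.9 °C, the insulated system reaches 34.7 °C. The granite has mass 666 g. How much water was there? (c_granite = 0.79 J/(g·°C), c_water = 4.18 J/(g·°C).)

Heat gained plus heat lost sum to zero:
666·0.79·(34.7 − 244) + m·4.18·(34.7 − 5.9) = 0
120.38 m = 110121
m = 110121/120.38 ≈ 914.7 g

m ≈ 915 g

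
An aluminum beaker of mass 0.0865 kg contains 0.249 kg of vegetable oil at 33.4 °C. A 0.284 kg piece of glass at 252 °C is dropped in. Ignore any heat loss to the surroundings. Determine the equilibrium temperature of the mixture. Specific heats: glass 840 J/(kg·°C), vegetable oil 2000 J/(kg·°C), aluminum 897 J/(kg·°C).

With ΣQ=0 the equilibrium temperature is the m·c-weighted mean:
T_f = (238.56×252 + 498×33.4 + 77.59×33.4) / (238.56 + 498 + 77.59)
    = 79342 / 814.15 ≈ 97.45 °C

T_f ≈ 97.5 °C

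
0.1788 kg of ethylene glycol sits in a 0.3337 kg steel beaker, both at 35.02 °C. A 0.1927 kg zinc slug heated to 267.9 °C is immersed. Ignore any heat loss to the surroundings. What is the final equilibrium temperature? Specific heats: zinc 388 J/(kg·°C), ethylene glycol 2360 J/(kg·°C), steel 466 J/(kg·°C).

Heat gained plus heat lost sum to zero:
0.1927×388×(T − 267.9) + 0.1788×2360×(T − 35.02) + 0.3337×466×(T − 35.02) = 0
(74.77 + 421.97 + 155.5) T = 74.77×267.9 + 421.97×35.02 + 155.5×35.02
T = 40253 / 652.24 = 61.7 °C

T_f ≈ 61.7 °C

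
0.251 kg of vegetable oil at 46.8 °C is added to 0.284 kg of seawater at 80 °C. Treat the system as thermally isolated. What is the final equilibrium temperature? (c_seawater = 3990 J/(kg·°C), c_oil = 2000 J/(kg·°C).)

T_f ≈ 69.8 °C

Heat gained plus heat lost sum to zero:
0.284*3990*(T − 80) + 0.251*2000*(T − 46.8) = 0
(1133.2 + 502) T = 1133.2*80 + 502*46.8
T = 114146/1635.2 ≈ 69.81 °C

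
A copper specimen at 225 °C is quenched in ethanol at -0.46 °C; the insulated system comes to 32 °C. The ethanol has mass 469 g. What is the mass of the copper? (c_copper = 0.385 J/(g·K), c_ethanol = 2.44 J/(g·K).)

m ≈ 500 g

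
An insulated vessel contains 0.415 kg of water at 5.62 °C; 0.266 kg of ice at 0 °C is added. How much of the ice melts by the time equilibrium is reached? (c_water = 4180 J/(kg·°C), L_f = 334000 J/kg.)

m_melted ≈ 0.0292 kg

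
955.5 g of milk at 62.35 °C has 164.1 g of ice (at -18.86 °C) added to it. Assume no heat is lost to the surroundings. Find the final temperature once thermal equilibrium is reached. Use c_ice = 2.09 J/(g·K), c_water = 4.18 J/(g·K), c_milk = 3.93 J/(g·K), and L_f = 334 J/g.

T_f ≈ 38.9 °C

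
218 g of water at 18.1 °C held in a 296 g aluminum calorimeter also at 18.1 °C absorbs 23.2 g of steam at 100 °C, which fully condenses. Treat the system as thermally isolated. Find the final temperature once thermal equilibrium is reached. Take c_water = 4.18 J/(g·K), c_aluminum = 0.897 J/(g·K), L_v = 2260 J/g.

Heat gained plus heat lost sum to zero:
latent heat released on condensation: 23.2·2260 = 52432; condensed water 100 °C→T: 96.98(T − 100); original water: 911.24(T − 18.1); cup: 265.51(T − 18.1)
1273.7 T = 52432 + 9697.6 + 21299 = 83429
T ≈ 65.50 °C (< 100 °C, so full condensation is consistent).

T_f ≈ 65.5 °C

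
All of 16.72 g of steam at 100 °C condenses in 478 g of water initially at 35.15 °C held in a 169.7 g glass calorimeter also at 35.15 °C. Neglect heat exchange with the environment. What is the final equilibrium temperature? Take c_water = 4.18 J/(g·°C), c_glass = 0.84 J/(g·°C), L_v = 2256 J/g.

Conservation of energy gives ΣQ = 0:
latent heat released on condensation: 16.72×2256 = 37720
  condensed water 100 °C→T: 69.89(T − 100)
  original water: 1998(T − 35.15)
  glass cup: 169.7×0.84×(T − 35.15) = 142.55(T − 35.15)
2210.5 T = 37720 + 6989 + 75242 = 119951
T ≈ 54.26 °C, under the boiling point, so the assumption holds.

T_f ≈ 54.3 °C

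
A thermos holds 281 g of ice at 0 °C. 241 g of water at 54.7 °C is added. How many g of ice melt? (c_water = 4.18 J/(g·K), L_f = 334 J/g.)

Heat available from the water dropping to 0 °C: 241·4.18·54.7 = 55104 J.
Fully melting the ice requires m_ice L_f = 281·334 = 93854 J.
That's not enough to melt it all — equilibrium is at 0 °C with ice remaining.
m_melted·334 = 55104  ⇒  m_melted ≈ 165 g.

m_melted ≈ 165 g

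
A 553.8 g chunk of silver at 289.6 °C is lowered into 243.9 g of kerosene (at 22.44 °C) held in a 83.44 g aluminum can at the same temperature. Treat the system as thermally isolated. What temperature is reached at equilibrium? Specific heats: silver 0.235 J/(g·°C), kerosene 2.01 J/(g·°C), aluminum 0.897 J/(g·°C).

T_f ≈ 72.5 °C

With ΣQ=0 the equilibrium temperature is the m·c-weighted mean:
T_f = (130.14·289.6 + 490.24·22.44 + 74.85·22.44) / (130.14 + 490.24 + 74.85)
    = 50370 / 695.23 ≈ 72.45 °C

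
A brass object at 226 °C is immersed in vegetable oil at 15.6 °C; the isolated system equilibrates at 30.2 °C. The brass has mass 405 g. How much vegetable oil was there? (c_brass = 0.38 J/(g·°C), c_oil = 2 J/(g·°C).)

m ≈ 1030 g

Heat lost by the brass = heat gained by the oil:
405×0.38×(226 − 30.2) = m×2×(30.2 − 15.6)
29.2 m = 30134  ⇒  m ≈ 1032 g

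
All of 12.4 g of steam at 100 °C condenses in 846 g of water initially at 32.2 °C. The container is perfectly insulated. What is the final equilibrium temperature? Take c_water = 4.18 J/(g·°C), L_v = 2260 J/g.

Taking heat into each body as positive, Σ m c ΔT = 0:
steam→water at 100 °C releases m L_v = 12.4·2260 = 28024
  condensed water 100 °C→T: 51.83(T − 100)
  original water: 3536.3(T − 32.2)
3588.1 T = 28024 + 5183.2 + 113868 = 147075
T ≈ 40.99 °C (< 100 °C, so full condensation is consistent).

T_f ≈ 41.0 °C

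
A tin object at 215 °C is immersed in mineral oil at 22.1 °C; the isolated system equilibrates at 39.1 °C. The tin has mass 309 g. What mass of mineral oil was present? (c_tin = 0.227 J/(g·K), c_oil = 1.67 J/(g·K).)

m ≈ 435 g

Taking heat into each body as positive, Σ m c ΔT = 0:
309×0.227×(39.1 − 215) + m×1.67×(39.1 − 22.1) = 0
28.39 m = 12338
m = 12338/28.39 ≈ 434.6 g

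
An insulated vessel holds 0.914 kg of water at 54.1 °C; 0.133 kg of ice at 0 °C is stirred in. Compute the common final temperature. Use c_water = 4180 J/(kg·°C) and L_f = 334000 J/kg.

Net heat exchanged in the isolated system is zero:
melt ice: 0.133·334000 = 44422
  warm the meltwater: 555.94 T
  water cools: 0.914·4180·(T − 54.1) = 3820.5(T − 54.1)
4376.5 T = 206690 − 44422 = 162268
T ≈ 37.08 °C — above 0 °C, consistent with complete melting.

T_f ≈ 37.1 °C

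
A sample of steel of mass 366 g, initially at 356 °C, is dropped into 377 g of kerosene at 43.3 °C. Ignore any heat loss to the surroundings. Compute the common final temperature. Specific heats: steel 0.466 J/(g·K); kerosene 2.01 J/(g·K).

Heat lost by the steel equals heat gained by the kerosene:
366·0.466·(356 − T) = 377·2.01·(T − 43.3)
170.56(356 − T) = 757.77(T − 43.3)
928.33 T = 93529  ⇒  T ≈ 100.75 °C

T_f ≈ 100.8 °C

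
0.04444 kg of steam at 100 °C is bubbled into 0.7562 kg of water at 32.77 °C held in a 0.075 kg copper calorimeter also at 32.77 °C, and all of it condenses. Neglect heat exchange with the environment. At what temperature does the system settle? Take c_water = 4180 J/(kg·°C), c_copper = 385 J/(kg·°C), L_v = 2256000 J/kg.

T_f ≈ 66.2 °C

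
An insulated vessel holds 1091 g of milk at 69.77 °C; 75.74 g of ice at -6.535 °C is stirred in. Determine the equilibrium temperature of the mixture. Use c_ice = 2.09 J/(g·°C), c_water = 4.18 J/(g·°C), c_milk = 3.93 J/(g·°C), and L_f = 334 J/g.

Energy conservation, ΣQ = 0:
warm ice to 0 °C: 75.74×2.09×(0 − (-6.535)) = 1034.5; fusion: m_ice L_f = 75.74×334 = 25297; meltwater 0→T: 75.74×4.18×T = 316.59 T; milk cools: 1091×3.93×(T − 69.77) = 4287.6(T − 69.77)
4604.2 T = 299148 − 26332 = 272816
T ≈ 59.25 °C — above 0 °C, consistent with complete melting.

T_f ≈ 59.3 °C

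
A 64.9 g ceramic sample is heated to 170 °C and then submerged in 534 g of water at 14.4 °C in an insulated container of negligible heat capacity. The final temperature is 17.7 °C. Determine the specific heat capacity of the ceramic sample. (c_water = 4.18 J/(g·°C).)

c ≈ 0.745 J/(g·°C)

m_s c (T_s − T_f) = m_water c_water (T_f − T_0):
64.9·c·(170 − 17.7) = 534·4.18·(17.7 − 14.4)
9884.3 c = 7366  ⇒  c ≈ 0.7452 J/(g·°C)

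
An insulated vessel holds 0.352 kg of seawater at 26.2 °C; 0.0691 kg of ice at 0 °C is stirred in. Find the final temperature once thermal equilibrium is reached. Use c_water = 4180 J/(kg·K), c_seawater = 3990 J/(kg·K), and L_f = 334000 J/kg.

T_f ≈ 8.1 °C

Let T be the final temperature. ΣQ_i = 0:
fusion: m_ice L_f = 0.0691·334000 = 23079; warm the meltwater: 288.84 T; seawater cools: 0.352·3990·(T − 26.2) = 1404.5(T − 26.2)
1693.3 T = 36797 − 23079 = 13718
T ≈ 8.10 °C — above 0 °C, consistent with complete melting.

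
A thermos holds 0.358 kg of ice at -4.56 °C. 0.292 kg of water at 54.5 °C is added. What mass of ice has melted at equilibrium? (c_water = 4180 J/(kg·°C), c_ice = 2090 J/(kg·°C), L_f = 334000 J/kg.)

m_melted ≈ 0.189 kg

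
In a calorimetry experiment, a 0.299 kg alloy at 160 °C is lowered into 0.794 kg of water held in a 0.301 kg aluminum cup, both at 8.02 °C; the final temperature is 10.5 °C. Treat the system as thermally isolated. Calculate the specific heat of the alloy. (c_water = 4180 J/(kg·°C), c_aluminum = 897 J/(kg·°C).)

c ≈ 199 J/(kg·°C)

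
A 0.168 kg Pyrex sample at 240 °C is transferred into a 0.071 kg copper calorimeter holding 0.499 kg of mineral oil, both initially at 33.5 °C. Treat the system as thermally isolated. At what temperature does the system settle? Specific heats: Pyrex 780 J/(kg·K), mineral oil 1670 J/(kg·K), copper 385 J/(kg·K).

Heat gained plus heat lost sum to zero:
0.168×780×(T − 240) + 0.499×1670×(T − 33.5) + 0.071×385×(T − 33.5) = 0
131.04(T − 240) + 833.33(T − 33.5) + 27.33(T − 33.5) = 0
(131.04 + 833.33 + 27.33) T = 131.04×240 + 833.33×33.5 + 27.33×33.5
T = 60282/991.71 ≈ 60.79 °C

T_f ≈ 60.8 °C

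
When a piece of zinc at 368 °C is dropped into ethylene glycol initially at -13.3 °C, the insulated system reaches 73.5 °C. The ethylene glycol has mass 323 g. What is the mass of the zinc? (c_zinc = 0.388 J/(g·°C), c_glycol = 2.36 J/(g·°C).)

Let T be the final temperature. ΣQ_i = 0:
m×0.388×(73.5 − 368) + 323×2.36×(73.5 − (-13.3)) = 0
-114.27 m = -66166
m = -66166/-114.27 ≈ 579.1 g

m ≈ 579 g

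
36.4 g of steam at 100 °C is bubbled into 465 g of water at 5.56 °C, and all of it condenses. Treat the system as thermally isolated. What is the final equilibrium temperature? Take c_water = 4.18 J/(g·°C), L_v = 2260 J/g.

Heat gained plus heat lost sum to zero:
latent heat released on condensation: 36.4·2260 = 82264; condensed water 100 °C→T: 152.15(T − 100); water warms: 465·4.18·(T − 5.56) = 1943.7(T − 5.56)
2095.9 T = 82264 + 15215 + 10807 = 108286
T ≈ 51.67 °C (< 100 °C, so full condensation is consistent).

T_f ≈ 51.7 °C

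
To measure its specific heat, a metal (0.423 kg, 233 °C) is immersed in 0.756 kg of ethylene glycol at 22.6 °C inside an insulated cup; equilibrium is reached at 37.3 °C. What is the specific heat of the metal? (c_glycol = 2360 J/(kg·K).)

Conservation of energy gives ΣQ = 0:
0.423×c×(37.3 − 233) + 0.756×2360×(37.3 − 22.6) = 0
-82.78 c = -26227
c = -26227/-82.78 ≈ 316.8 J/(kg·K)

c ≈ 317 J/(kg·K)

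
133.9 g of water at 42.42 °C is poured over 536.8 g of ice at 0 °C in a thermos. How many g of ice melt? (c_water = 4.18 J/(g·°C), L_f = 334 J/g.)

m_melted ≈ 71.1 g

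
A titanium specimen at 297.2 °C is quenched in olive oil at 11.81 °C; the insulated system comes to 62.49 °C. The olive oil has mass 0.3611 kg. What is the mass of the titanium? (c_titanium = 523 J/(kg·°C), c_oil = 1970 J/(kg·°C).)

|Q_titanium| = |Q_oil|:
m·523·(297.2 − 62.49) = 0.3611·1970·(62.49 − 11.81)
122753 m = 36052  ⇒  m ≈ 0.2937 kg

m ≈ 0.294 kg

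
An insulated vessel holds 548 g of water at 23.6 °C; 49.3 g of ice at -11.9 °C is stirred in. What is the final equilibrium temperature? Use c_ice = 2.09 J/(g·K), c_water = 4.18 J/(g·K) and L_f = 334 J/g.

T_f ≈ 14.6 °C

Conservation of energy gives ΣQ = 0:
ice -11.9→0 °C: 49.3×2.09×11.9 = 1226.1; fusion: m_ice L_f = 49.3×334 = 16466; meltwater 0→T: 49.3×4.18×T = 206.07 T; water: 2290.6(T − 23.6)
2496.7 T = 54059 − 17692 = 36367
T ≈ 14.57 °C — above 0 °C, consistent with complete melting.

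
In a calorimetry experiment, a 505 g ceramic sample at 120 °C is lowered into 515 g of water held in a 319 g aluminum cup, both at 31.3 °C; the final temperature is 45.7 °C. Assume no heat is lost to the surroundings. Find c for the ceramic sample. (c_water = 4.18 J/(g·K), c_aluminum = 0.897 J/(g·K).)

c ≈ 0.936 J/(g·K)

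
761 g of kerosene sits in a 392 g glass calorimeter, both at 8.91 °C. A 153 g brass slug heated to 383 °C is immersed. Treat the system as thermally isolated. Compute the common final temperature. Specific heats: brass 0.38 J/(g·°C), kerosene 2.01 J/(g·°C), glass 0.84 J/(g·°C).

T_f ≈ 20.3 °C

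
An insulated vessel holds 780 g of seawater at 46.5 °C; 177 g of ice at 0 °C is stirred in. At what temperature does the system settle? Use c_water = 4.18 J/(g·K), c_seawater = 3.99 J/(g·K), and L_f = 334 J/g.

T_f ≈ 22.2 °C

Let T be the final temperature. ΣQ_i = 0:
latent heat to melt: 177·334 = 59118; meltwater 0→T: 177·4.18·T = 739.86 T; seawater: 3112.2(T − 46.5)
3852.1 T = 144717 − 59118 = 85599
T ≈ 22.22 °C (positive, so assuming full melt was valid).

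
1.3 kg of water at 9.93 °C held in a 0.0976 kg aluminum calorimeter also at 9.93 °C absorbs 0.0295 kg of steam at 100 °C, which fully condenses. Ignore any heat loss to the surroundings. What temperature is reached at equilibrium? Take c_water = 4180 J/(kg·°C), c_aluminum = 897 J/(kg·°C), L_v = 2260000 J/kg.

Conservation of energy gives ΣQ = 0:
condense steam: −0.0295×2260000 = −66670
  condensed water 100 °C→T: 123.31(T − 100)
  original water: 5434(T − 9.93)
  aluminum cup: 0.0976×897×(T − 9.93) = 87.55(T − 9.93)
5644.9 T = 66670 + 12331 + 54829 = 133830
T ≈ 23.71 °C, under the boiling point, so the assumption holds.

T_f ≈ 23.7 °C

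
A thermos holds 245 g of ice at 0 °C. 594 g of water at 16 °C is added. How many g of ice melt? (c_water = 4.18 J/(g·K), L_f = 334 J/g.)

Water can give up m c ΔT = 594·4.18·16 = 39727 J before reaching 0 °C.
Fully melting the ice requires m_ice L_f = 245·334 = 81830 J.
Since 39727 < 81830 J, not all the ice melts; equilibrium is at 0 °C.
m_melted·334 = 39727  ⇒  m_melted ≈ 118.9 g.

m_melted ≈ 119 g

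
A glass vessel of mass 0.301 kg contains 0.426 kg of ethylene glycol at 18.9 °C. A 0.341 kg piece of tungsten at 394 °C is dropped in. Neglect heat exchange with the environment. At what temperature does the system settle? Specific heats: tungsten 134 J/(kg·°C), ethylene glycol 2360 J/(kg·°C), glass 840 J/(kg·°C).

Net heat exchanged in the isolated system is zero:
0.341×134×(T − 394) + 0.426×2360×(T − 18.9) + 0.301×840×(T − 18.9) = 0
1303.9 T = 41783
T = 41783/1303.9 ≈ 32.05 °C

T_f ≈ 32.0 °C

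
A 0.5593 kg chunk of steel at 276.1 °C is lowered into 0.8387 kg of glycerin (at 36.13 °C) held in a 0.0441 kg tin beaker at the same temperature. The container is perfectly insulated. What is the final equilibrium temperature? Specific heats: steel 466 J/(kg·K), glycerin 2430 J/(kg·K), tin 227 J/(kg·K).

Energy conservation, ΣQ = 0:
0.5593·466·(T − 276.1) + 0.8387·2430·(T − 36.13) + 0.0441·227·(T − 36.13) = 0
(260.63 + 2038 + 10.01) T = 260.63·276.1 + 2038·36.13 + 10.01·36.13
T = 145957 / 2308.7 = 63.2 °C

T_f ≈ 63.2 °C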